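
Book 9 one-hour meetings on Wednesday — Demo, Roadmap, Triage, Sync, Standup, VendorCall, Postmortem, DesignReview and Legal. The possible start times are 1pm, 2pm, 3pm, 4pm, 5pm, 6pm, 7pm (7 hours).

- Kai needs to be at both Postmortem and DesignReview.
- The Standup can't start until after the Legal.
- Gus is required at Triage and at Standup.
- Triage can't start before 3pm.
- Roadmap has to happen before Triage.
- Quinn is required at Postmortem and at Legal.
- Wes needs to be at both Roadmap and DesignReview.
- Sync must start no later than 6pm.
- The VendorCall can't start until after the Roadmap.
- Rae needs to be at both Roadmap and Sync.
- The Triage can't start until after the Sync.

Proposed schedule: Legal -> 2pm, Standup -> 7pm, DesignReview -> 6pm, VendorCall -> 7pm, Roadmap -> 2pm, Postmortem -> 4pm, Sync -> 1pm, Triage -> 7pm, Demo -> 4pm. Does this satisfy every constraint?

Gus is required at Triage and at Standup — violated.
The Triage can't start until after the Sync — holds.
Rae needs to be at both Roadmap and Sync — holds.
Kai needs to be at both Postmortem and DesignReview — holds.
Quinn is required at Postmortem and at Legal — holds.
Roadmap has to happen before Triage — holds.
Sync must start no later than 6pm — holds.
Triage can't start before 3pm — holds.
The VendorCall can't start until after the Roadmap — holds.
The Standup can't start until after the Legal — holds.
Wes needs to be at both Roadmap and DesignReview — holds.

No. Gus is required at Triage and at Standup is not satisfied.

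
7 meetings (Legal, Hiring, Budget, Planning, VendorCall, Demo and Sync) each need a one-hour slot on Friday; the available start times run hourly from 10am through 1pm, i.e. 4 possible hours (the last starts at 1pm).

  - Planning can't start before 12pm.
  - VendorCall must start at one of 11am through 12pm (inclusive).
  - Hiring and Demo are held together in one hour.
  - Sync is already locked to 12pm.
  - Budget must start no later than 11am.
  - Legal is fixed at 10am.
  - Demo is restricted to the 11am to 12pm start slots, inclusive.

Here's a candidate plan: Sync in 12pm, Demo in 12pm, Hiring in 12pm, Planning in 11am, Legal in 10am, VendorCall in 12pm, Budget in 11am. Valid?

Planning can't start before 12pm — violated.
VendorCall must start at one of 11am through 12pm (inclusive) — holds.
Demo is restricted to the 11am to 12pm start slots, inclusive — holds.
Hiring and Demo are held together in one hour — holds.
Legal is fixed at 10am — holds.
Sync is already locked to 12pm — holds.
Budget must start no later than 11am — holds.

Invalid. Planning can't start before 12pm.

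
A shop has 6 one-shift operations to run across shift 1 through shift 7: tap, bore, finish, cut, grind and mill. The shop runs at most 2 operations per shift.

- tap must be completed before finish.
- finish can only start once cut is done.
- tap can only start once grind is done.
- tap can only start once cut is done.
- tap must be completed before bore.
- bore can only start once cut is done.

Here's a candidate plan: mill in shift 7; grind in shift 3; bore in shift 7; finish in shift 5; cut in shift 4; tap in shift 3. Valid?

No. tap can only start once cut is done is not satisfied.

tap can only start once grind is done — violated.
finish can only start once cut is done — holds.
tap must be completed before bore — holds.
The shop runs at most 2 operations per shift — holds.
bore can only start once cut is done — holds.
tap must be completed before finish — holds.
tap can only start once cut is done — violated.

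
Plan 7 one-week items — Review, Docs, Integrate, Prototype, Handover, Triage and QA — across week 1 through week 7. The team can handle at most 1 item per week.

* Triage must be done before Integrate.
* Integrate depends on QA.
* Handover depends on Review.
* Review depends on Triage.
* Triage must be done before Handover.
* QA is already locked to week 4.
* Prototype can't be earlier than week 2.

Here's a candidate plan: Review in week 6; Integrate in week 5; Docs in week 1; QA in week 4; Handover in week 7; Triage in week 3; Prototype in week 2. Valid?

Triage must be done before Integrate — holds.
Prototype can't be earlier than week 2 — holds.
Triage must be done before Handover — holds.
The team can handle at most 1 item per week — holds.
Handover depends on Review — holds.
QA is already locked to week 4 — holds.
Review depends on Triage — holds.
Integrate depends on QA — holds.

Valid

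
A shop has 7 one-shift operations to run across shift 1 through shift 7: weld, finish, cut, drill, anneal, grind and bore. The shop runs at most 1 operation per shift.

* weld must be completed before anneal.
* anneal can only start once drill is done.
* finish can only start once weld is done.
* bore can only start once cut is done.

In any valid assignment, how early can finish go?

Precedence pushes finish to at least shift 2.
finish at shift 2 is achievable: weld -> shift 1; drill -> shift 3; anneal -> shift 4; finish -> shift 2; grind -> shift 7; bore -> shift 6; cut -> shift 5.

shift 2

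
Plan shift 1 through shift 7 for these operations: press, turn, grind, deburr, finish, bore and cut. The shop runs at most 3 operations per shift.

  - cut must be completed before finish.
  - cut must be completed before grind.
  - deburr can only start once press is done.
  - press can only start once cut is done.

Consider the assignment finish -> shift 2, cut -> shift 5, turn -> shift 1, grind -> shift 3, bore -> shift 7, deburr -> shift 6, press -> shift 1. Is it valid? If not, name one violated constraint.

The shop runs at most 3 operations per shift — holds.
cut must be completed before grind — violated.
cut must be completed before finish — violated.
press can only start once cut is done — violated.
deburr can only start once press is done — holds.

No — it violates: press can only start once cut is done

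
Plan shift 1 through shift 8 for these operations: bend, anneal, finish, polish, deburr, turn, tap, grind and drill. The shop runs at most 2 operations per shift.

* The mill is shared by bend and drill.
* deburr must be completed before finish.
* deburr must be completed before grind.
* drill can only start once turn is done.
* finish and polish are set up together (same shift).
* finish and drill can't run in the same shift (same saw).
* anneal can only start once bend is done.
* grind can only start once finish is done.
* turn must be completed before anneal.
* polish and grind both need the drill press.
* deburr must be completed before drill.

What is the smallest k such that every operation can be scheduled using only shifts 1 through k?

The precedence chain requires at least 3 distinct shifts.
With at most 2 per shift and 9 operations, at least 5 shifts are needed.
5 works (last occupied shift: shift 5): for example bend=shift 2; turn=shift 1; tap=shift 2; grind=shift 5; finish=shift 4; drill=shift 3; anneal=shift 3; polish=shift 4; deburr=shift 1.

5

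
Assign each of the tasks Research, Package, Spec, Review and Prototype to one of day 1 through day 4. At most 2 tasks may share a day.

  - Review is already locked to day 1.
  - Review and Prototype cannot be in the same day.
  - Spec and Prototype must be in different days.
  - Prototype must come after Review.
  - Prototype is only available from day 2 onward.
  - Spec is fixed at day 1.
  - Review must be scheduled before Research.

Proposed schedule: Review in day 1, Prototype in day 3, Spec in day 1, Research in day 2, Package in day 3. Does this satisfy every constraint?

Review must be scheduled before Research — holds.
Review is already locked to day 1 — holds.
At most 2 tasks may share a day — holds.
Review and Prototype cannot be in the same day — holds.
Spec and Prototype must be in different days — holds.
Prototype must come after Review — holds.
Prototype is only available from day 2 onward — holds.
Spec is fixed at day 1 — holds.

Yes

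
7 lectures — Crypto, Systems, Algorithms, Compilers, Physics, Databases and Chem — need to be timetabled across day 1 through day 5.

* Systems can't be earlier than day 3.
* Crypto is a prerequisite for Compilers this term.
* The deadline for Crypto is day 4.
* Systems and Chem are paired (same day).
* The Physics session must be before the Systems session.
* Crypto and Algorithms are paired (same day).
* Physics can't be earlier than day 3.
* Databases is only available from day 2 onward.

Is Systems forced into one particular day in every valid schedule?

Systems can be day 4 (e.g. Compilers=day 2; Physics=day 3; Databases=day 2; Systems=day 4; Algorithms=day 1; Crypto=day 1; Chem=day 4) or day 5 (e.g. Compilers -> day 2; Databases -> day 2; Physics -> day 3; Systems -> day 5; Chem -> day 5; Crypto -> day 1; Algorithms -> day 1).

No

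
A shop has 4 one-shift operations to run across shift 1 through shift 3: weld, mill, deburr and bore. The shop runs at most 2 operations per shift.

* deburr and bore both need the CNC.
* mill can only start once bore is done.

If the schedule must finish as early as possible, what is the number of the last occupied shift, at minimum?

shift 2

The precedence chain requires at least 2 distinct shifts.
With at most 2 per shift and 4 operations, at least 2 shifts are needed.
2 works (last occupied shift: shift 2): for example bore=shift 1, mill=shift 2, weld=shift 1, deburr=shift 2.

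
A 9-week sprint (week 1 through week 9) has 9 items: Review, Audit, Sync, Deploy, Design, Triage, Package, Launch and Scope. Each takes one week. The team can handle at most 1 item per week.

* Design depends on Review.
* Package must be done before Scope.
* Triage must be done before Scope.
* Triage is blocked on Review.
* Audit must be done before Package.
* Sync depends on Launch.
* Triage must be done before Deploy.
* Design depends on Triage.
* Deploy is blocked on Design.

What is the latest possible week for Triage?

Precedence pushes Triage to at least week 2; downstream work caps Triage at week 7.
Triage at week 6 is achievable: Package -> week 3; Design -> week 7; Review -> week 1; Triage -> week 6; Scope -> week 9; Launch -> week 4; Sync -> week 5; Audit -> week 2; Deploy -> week 8.
Nothing later works — the capacity limit rule out every week after week 6.

week 6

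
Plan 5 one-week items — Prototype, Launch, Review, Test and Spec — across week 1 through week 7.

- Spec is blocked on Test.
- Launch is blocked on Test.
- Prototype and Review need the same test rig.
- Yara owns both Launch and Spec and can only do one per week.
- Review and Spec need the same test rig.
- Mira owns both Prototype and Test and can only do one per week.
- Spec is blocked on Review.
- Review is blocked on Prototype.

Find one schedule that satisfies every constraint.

Review=week 2; Launch=week 4; Test=week 2; Prototype=week 1; Spec=week 3

Checking: Test(week 2) before Spec(week 3); Prototype(week 1) before Review(week 2); Test(week 2) before Launch(week 4); Review(week 2) before Spec(week 3); Prototype(week 1) != Review(week 2); Prototype(week 1) != Test(week 2); Review(week 2) != Spec(week 3); Launch(week 4) != Spec(week 3).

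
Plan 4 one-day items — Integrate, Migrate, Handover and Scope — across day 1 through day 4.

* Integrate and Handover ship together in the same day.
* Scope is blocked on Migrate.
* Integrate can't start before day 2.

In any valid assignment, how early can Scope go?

day 2

Precedence pushes Scope to at least day 2.
Scope at day 2 is achievable: Scope=day 2, Migrate=day 1, Handover=day 2, Integrate=day 2.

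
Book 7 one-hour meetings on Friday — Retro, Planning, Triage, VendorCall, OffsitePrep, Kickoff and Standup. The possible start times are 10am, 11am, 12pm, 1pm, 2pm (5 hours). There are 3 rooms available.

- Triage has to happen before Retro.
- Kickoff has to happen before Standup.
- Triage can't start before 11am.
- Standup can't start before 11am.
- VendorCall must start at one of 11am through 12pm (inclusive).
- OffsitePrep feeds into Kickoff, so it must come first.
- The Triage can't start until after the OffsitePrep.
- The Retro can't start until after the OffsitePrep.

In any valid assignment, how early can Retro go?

Precedence pushes Retro to at least 12pm.
Retro at 12pm is achievable: Kickoff -> 11am, Planning -> 10am, Standup -> 12pm, Retro -> 12pm, Triage -> 11am, OffsitePrep -> 10am, VendorCall -> 11am.

12pm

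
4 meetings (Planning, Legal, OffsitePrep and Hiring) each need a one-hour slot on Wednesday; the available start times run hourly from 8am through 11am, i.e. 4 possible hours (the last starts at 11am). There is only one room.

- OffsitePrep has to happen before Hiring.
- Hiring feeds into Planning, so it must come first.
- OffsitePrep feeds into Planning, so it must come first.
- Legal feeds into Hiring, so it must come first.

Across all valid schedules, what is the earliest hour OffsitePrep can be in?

Downstream work caps OffsitePrep at 9am.
OffsitePrep at 8am is achievable: Legal in 9am, OffsitePrep in 8am, Planning in 11am, Hiring in 10am.

8am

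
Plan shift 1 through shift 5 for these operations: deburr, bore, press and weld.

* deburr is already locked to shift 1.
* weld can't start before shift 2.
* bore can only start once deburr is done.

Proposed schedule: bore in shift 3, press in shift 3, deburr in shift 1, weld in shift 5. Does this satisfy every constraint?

weld can't start before shift 2 — holds.
bore can only start once deburr is done — holds.
deburr is already locked to shift 1 — holds.

Yes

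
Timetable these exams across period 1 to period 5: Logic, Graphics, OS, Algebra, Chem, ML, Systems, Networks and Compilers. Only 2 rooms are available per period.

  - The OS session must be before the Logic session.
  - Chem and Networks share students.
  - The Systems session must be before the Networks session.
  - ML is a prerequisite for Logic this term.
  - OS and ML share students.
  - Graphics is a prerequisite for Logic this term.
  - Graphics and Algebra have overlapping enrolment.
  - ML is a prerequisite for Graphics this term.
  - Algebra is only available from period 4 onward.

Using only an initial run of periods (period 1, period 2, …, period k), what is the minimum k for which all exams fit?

The precedence chain requires at least 3 distinct periods.
With at most 2 per period and 9 exams, at least 5 periods are needed.
Algebra can't be placed before period 4, so the schedule must run through at least period 4.
5 works (last occupied period: period 5): for example ML=period 1; Logic=period 3; Networks=period 3; Systems=period 1; OS=period 2; Algebra=period 4; Graphics=period 2; Compilers=period 5; Chem=period 4.

5 periods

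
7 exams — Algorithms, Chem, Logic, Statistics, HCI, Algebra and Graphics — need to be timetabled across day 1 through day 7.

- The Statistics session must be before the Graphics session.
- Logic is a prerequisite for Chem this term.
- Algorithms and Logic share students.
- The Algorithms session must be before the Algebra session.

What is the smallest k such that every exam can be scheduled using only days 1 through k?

3 days

The precedence chain requires at least 2 distinct days.
Could 2 days be enough, i.e. nothing placed later than day 2? No: Chem must come after Logic (at day 1 or later) → {day 2}; Logic must come before Chem (at day 2 or earlier) → {day 1}; Algebra must come after Algorithms (at day 1 or later) → {day 2}; Algorithms must come before Algebra (at day 2 or earlier) → {day 1}; Logic can't share with Algorithms (day 1) → nothing is left.
So 2 days is not enough.
3 works (last occupied day: day 3): for example Chem -> day 3, Algebra -> day 2, Graphics -> day 2, HCI -> day 1, Algorithms -> day 1, Logic -> day 2, Statistics -> day 1.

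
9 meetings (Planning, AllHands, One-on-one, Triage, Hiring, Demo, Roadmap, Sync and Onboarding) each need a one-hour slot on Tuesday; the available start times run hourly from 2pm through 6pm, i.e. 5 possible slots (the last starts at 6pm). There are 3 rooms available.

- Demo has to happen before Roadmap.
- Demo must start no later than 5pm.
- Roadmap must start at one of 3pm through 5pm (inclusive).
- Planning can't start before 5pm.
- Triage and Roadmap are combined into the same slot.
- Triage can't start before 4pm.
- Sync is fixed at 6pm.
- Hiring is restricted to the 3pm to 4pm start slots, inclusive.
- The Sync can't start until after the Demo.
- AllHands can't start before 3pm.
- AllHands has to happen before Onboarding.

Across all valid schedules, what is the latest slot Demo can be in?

Demo's own window allows nothing later than 5pm; downstream work caps Demo at 4pm.
Demo at 4pm is achievable: Triage in 5pm; Roadmap in 5pm; Hiring in 3pm; Onboarding in 4pm; Planning in 5pm; One-on-one in 2pm; Sync in 6pm; AllHands in 3pm; Demo in 4pm.

4pm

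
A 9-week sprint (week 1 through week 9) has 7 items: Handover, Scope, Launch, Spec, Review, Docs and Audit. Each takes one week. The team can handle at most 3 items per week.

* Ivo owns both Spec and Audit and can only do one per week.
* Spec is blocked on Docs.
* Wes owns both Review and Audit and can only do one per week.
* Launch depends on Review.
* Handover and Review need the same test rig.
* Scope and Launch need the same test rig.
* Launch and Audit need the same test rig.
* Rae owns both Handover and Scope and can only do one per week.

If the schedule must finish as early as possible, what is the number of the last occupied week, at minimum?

The precedence chain requires at least 2 distinct weeks.
With at most 3 per week and 7 tasks, at least 3 weeks are needed.
3 works (last occupied week: week 3): for example Spec -> week 2; Docs -> week 1; Audit -> week 3; Scope -> week 1; Handover -> week 2; Launch -> week 2; Review -> week 1.

3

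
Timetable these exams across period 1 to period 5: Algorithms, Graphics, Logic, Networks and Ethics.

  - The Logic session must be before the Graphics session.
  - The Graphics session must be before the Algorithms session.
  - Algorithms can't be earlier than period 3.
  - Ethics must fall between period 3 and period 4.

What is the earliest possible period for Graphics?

Precedence pushes Graphics to at least period 2; downstream work caps Graphics at period 4.
Graphics at period 2 is achievable: Ethics in period 3, Networks in period 1, Algorithms in period 3, Graphics in period 2, Logic in period 1.

period 2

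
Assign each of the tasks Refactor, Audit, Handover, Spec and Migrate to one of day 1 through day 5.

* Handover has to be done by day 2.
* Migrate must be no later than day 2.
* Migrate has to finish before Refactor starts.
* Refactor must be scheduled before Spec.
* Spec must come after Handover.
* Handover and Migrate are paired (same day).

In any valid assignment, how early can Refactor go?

Precedence pushes Refactor to at least day 2; downstream work caps Refactor at day 4.
Refactor at day 2 is achievable: Handover -> day 1, Audit -> day 1, Migrate -> day 1, Refactor -> day 2, Spec -> day 3.

day 2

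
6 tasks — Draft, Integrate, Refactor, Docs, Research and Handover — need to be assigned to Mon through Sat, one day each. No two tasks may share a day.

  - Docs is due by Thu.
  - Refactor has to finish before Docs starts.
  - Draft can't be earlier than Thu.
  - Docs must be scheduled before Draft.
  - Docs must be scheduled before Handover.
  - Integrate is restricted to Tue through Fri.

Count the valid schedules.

36

Splitting on Draft: it can be Thu (8), Fri (12), Sat (16). Listing each branch's schedules as (Integrate, Refactor, Docs, Research, Handover):
Draft=Thu: (Tue,Mon,Wed,Fri,Sat) (Tue,Mon,Wed,Sat,Fri) (Wed,Mon,Tue,Fri,Sat) (Wed,Mon,Tue,Sat,Fri) (Fri,Mon,Tue,Wed,Sat) (Fri,Mon,Tue,Sat,Wed) (Fri,Mon,Wed,Tue,Sat) (Fri,Tue,Wed,Mon,Sat) — 8.
Draft=Fri: (Tue,Mon,Wed,Thu,Sat) (Tue,Mon,Wed,Sat,Thu) (Tue,Mon,Thu,Wed,Sat) (Tue,Wed,Thu,Mon,Sat) (Wed,Mon,Tue,Thu,Sat) (Wed,Mon,Tue,Sat,Thu) (Wed,Mon,Thu,Tue,Sat) (Wed,Tue,Thu,Mon,Sat) (Thu,Mon,Tue,Wed,Sat) (Thu,Mon,Tue,Sat,Wed) (Thu,Mon,Wed,Tue,Sat) (Thu,Tue,Wed,Mon,Sat) — 12.
Draft=Sat: (Tue,Mon,Wed,Thu,Fri) (Tue,Mon,Wed,Fri,Thu) (Tue,Mon,Thu,Wed,Fri) (Tue,Wed,Thu,Mon,Fri) (Wed,Mon,Tue,Thu,Fri) (Wed,Mon,Tue,Fri,Thu) (Wed,Mon,Thu,Tue,Fri) (Wed,Tue,Thu,Mon,Fri) (Thu,Mon,Tue,Wed,Fri) (Thu,Mon,Tue,Fri,Wed) (Thu,Mon,Wed,Tue,Fri) (Thu,Tue,Wed,Mon,Fri) (Fri,Mon,Tue,Wed,Thu) (Fri,Mon,Tue,Thu,Wed) (Fri,Mon,Wed,Tue,Thu) (Fri,Tue,Wed,Mon,Thu) — 16.
Summing: 8 + 12 + 16 = 36.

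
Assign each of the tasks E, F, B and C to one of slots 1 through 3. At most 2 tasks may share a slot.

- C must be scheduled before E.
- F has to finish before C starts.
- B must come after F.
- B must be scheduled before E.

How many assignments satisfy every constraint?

1

Enumerating: C=2, F=1, E=3, B=2.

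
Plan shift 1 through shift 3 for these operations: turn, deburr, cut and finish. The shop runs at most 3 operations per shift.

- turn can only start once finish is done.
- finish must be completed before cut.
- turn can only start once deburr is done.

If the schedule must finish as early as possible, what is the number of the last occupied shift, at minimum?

The precedence chain requires at least 2 distinct shifts.
With at most 3 per shift and 4 operations, at least 2 shifts are needed.
2 works (last occupied shift: shift 2): for example cut in shift 2, turn in shift 2, finish in shift 1, deburr in shift 1.

2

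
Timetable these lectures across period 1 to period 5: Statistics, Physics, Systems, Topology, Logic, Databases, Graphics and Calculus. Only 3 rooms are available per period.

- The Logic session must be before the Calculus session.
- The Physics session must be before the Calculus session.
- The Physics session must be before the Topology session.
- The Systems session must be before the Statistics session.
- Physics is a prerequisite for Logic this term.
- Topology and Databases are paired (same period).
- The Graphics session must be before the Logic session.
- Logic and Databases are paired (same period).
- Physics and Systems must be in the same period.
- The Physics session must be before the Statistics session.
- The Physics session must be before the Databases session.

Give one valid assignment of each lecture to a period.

Graphics=period 1, Calculus=period 3, Topology=period 2, Databases=period 2, Physics=period 1, Logic=period 2, Statistics=period 3, Systems=period 1

Checking: Systems(period 1) before Statistics(period 3); Graphics(period 1) before Logic(period 2); Logic(period 2) before Calculus(period 3); Physics(period 1) before Topology(period 2); Physics(period 1) before Databases(period 2); Physics(period 1) before Logic(period 2); Physics(period 1) before Statistics(period 3); Physics(period 1) before Calculus(period 3); Topology = Databases = period 2; Physics = Systems = period 1; Logic = Databases = period 2; max 3 per period (cap 3).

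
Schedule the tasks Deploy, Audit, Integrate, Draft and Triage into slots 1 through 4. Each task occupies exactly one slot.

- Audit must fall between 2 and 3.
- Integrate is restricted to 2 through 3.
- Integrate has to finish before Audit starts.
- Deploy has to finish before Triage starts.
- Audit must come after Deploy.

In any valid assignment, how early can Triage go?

Precedence pushes Triage to at least 2.
Triage at 2 is achievable: Deploy=1; Triage=2; Audit=3; Draft=1; Integrate=2.

2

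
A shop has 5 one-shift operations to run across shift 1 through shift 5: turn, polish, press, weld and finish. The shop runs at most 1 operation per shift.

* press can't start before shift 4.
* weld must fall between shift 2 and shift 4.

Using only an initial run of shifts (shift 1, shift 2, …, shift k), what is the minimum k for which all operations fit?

With at most 1 per shift and 5 operations, at least 5 shifts are needed.
press can't be placed before shift 4, so the schedule must run through at least shift 4.
5 works (last occupied shift: shift 5): for example weld -> shift 2; polish -> shift 3; press -> shift 4; finish -> shift 5; turn -> shift 1.

5 shifts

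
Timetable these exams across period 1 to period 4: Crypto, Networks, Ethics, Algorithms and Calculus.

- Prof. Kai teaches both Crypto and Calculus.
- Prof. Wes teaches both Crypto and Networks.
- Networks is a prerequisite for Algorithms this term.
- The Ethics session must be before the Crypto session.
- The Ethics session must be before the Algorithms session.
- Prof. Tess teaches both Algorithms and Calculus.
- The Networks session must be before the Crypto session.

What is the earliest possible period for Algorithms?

period 2

Precedence pushes Algorithms to at least period 2.
Algorithms at period 2 is achievable: Algorithms in period 2, Networks in period 1, Calculus in period 1, Crypto in period 2, Ethics in period 1.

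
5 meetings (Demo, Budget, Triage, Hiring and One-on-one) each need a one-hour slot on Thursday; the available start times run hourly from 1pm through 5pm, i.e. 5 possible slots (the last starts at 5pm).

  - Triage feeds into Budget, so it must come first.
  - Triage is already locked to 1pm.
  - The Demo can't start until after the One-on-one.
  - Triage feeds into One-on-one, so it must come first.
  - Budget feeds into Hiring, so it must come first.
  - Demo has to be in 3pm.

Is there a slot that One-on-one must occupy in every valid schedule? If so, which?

2pm

Triage is fixed at 1pm and must come before One-on-one, so One-on-one is at least 2pm.
Demo is fixed at 3pm and must come after One-on-one, so One-on-one is at most 2pm.
So One-on-one must be 2pm.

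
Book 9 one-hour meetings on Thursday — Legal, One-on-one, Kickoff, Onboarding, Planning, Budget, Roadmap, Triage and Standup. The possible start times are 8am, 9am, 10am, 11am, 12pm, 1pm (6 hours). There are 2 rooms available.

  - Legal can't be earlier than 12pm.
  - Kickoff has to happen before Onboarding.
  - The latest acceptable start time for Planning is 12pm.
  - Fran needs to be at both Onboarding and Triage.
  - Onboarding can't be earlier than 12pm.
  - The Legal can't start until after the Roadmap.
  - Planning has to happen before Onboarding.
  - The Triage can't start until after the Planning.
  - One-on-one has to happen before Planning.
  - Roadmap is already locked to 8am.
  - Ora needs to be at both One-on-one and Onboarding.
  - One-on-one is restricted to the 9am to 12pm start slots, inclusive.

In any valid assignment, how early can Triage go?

11am

Precedence pushes Triage to at least 11am.
Triage at 11am is achievable: Onboarding in 12pm, Planning in 10am, Budget in 9am, Legal in 12pm, One-on-one in 9am, Triage in 11am, Standup in 10am, Kickoff in 8am, Roadmap in 8am.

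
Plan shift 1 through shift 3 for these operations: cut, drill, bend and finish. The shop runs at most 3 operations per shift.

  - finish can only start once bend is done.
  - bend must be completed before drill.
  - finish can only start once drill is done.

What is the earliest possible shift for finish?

shift 3

Precedence pushes finish to at least shift 3.
finish at shift 3 is achievable: bend -> shift 1; cut -> shift 1; finish -> shift 3; drill -> shift 2.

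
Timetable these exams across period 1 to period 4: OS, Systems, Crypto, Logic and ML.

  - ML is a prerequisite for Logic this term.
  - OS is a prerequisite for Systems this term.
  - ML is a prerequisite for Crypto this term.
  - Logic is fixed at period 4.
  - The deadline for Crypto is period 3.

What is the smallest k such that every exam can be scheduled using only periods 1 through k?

4 periods

The precedence chain requires at least 2 distinct periods.
Logic can't be placed before period 4, so the schedule must run through at least period 4.
4 works (last occupied period: period 4): for example Systems in period 2, ML in period 1, OS in period 1, Crypto in period 2, Logic in period 4.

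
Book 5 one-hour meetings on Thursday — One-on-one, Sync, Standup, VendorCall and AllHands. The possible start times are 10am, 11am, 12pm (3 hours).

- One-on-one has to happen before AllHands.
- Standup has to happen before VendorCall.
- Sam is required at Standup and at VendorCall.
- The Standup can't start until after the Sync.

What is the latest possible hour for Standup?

11am

Precedence pushes Standup to at least 11am; downstream work caps Standup at 11am.
Standup at 11am is achievable: Sync -> 10am; AllHands -> 11am; Standup -> 11am; VendorCall -> 12pm; One-on-one -> 10am.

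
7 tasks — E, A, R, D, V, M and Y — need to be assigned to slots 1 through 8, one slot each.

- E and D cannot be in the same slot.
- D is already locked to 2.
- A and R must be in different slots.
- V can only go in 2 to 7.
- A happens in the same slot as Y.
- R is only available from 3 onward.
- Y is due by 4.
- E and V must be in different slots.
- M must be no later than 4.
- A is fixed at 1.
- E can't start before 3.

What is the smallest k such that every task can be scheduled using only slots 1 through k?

E can't be placed before 3, so the schedule must run through at least slot 3.
3 works (last occupied slot: 3): for example A -> 1; D -> 2; V -> 2; M -> 1; E -> 3; R -> 3; Y -> 1.

3 slots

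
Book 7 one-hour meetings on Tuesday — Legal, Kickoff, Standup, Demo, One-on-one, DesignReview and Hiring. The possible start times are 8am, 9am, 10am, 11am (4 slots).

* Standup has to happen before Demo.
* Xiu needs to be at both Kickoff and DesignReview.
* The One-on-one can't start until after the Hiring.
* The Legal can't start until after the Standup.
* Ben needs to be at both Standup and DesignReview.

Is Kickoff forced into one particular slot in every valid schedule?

Kickoff can be 8am (e.g. One-on-one -> 9am; Hiring -> 8am; Demo -> 9am; Standup -> 8am; DesignReview -> 9am; Kickoff -> 8am; Legal -> 9am) or 9am (e.g. One-on-one in 9am; Demo in 9am; Standup in 8am; DesignReview in 10am; Kickoff in 9am; Legal in 9am; Hiring in 8am).

No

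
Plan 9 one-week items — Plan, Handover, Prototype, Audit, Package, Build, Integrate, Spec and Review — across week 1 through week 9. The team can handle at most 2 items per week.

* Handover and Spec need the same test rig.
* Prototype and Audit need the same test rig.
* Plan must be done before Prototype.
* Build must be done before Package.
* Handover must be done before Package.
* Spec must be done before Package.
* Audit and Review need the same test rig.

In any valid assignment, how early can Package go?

week 3

Precedence pushes Package to at least week 2.
Package at week 3 is achievable: Spec in week 2; Audit in week 4; Handover in week 1; Package in week 3; Review in week 5; Prototype in week 3; Build in week 2; Plan in week 1; Integrate in week 4.
Nothing earlier works — the conflict and capacity constraints rule out every week before week 3.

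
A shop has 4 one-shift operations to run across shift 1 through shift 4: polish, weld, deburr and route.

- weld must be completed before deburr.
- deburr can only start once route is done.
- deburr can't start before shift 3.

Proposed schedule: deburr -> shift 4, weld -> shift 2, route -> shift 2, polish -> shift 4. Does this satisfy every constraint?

weld must be completed before deburr — holds.
deburr can only start once route is done — holds.
deburr can't start before shift 3 — holds.

Yes, all constraints hold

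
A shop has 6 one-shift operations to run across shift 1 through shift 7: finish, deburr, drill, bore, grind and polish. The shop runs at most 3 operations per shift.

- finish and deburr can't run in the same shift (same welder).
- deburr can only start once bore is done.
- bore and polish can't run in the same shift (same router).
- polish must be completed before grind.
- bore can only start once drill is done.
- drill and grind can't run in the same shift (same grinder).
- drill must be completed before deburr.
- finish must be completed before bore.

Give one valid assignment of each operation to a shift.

finish in shift 1; deburr in shift 3; bore in shift 2; drill in shift 1; grind in shift 2; polish in shift 1

Checking: bore(shift 2) before deburr(shift 3); finish(shift 1) before bore(shift 2); drill(shift 1) before bore(shift 2); drill(shift 1) before deburr(shift 3); polish(shift 1) before grind(shift 2); drill(shift 1) != grind(shift 2); bore(shift 2) != polish(shift 1); finish(shift 1) != deburr(shift 3); max 3 per shift (cap 3).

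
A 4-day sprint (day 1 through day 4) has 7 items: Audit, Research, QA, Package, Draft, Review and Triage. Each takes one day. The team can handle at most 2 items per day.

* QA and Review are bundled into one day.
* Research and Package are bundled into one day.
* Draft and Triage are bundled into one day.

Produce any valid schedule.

Review -> day 3; Research -> day 2; Audit -> day 1; Package -> day 2; Triage -> day 4; QA -> day 3; Draft -> day 4

Checking: QA = Review = day 3; Draft = Triage = day 4; Research = Package = day 2; max 2 per day (cap 2).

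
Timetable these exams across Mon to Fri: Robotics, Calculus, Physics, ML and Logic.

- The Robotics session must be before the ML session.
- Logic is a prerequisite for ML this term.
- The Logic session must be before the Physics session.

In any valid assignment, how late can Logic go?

Downstream work caps Logic at Thu.
Logic at Thu is achievable: ML -> Fri; Calculus -> Mon; Physics -> Fri; Robotics -> Mon; Logic -> Thu.

Thu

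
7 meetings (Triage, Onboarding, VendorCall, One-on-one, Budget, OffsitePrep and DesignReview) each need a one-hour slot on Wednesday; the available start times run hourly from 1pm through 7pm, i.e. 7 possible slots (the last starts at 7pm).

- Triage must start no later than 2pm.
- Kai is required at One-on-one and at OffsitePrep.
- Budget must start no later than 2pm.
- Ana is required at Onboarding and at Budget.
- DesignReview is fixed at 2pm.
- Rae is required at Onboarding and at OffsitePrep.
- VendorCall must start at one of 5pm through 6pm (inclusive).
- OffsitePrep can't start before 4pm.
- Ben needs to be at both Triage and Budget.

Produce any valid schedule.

One-on-one=1pm; VendorCall=5pm; Budget=2pm; Triage=1pm; Onboarding=1pm; DesignReview=2pm; OffsitePrep=4pm

Checking: One-on-one(1pm) != OffsitePrep(4pm); Onboarding(1pm) != OffsitePrep(4pm); Triage(1pm) != Budget(2pm); Onboarding(1pm) != Budget(2pm); DesignReview=2pm in [2pm,2pm]; OffsitePrep=4pm in [4pm,7pm]; VendorCall=5pm in [5pm,6pm]; Triage=1pm in [1pm,2pm]; Budget=2pm in [1pm,2pm].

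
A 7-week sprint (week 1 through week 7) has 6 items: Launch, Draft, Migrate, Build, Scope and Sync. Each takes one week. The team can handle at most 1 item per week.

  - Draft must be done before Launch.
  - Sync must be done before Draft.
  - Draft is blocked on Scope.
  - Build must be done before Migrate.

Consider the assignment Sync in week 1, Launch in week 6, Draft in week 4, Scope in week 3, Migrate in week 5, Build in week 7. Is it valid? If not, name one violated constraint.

The team can handle at most 1 item per week — holds.
Draft is blocked on Scope — holds.
Draft must be done before Launch — holds.
Build must be done before Migrate — violated.
Sync must be done before Draft — holds.

Invalid. Build must be done before Migrate.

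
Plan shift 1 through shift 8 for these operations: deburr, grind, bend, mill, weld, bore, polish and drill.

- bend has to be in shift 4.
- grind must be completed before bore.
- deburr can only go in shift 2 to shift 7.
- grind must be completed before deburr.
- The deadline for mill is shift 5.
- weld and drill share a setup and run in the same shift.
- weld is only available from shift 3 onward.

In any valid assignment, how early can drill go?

Drill must be in the same shift as weld, which can't be before shift 3, so drill is at least shift 3.
drill at shift 3 is achievable: mill -> shift 1; polish -> shift 1; drill -> shift 3; deburr -> shift 2; bend -> shift 4; grind -> shift 1; weld -> shift 3; bore -> shift 2.

shift 3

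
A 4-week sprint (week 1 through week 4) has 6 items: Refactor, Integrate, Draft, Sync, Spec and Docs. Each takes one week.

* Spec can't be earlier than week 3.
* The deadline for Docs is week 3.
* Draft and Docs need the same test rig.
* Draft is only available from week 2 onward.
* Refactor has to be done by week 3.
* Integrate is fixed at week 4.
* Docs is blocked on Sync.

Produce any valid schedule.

Docs=week 2, Refactor=week 1, Sync=week 1, Integrate=week 4, Draft=week 3, Spec=week 3

Checking: Sync(week 1) before Docs(week 2); Draft(week 3) != Docs(week 2); Draft=week 3 in [week 2,week 4]; Refactor=week 1 in [week 1,week 3]; Docs=week 2 in [week 1,week 3]; Integrate=week 4 in [week 4,week 4]; Spec=week 3 in [week 3,week 4].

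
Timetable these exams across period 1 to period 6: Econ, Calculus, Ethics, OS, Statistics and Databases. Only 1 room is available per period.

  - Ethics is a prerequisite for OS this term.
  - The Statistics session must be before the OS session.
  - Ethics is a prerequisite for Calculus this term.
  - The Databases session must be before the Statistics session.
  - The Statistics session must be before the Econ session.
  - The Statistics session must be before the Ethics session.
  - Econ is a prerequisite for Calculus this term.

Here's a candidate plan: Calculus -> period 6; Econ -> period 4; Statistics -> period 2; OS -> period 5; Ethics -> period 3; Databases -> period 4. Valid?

Invalid. Only 1 room is available per period.

Ethics is a prerequisite for Calculus this term — holds.
The Databases session must be before the Statistics session — violated.
The Statistics session must be before the Ethics session — holds.
Ethics is a prerequisite for OS this term — holds.
The Statistics session must be before the OS session — holds.
Econ is a prerequisite for Calculus this term — holds.
The Statistics session must be before the Econ session — holds.
Only 1 room is available per period — violated.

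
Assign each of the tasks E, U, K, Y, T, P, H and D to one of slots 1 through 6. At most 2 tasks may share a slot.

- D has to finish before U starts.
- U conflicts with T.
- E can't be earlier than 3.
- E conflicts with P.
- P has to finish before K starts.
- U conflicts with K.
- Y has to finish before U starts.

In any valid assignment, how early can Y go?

1

Downstream work caps Y at 5.
Y at 1 is achievable: K in 3, P in 2, E in 3, H in 4, D in 1, U in 2, Y in 1, T in 4.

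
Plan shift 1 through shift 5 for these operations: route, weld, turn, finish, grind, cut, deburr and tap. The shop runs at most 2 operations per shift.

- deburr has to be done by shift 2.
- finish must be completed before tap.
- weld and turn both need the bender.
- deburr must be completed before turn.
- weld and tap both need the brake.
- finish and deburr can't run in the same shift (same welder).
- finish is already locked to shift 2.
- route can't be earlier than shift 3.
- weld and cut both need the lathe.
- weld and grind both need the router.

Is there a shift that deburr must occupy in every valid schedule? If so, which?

shift 1

deburr's window is shift 1–shift 2.
finish is fixed at shift 2, and deburr can't share a shift with finish.
So deburr must be shift 1.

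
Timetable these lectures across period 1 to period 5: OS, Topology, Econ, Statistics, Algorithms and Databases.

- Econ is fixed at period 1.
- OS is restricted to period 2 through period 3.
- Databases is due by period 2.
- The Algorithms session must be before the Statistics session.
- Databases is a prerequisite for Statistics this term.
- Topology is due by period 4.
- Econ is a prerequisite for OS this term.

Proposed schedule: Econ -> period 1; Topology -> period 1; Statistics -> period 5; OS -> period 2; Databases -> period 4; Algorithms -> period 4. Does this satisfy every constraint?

Econ is fixed at period 1 — holds.
Databases is due by period 2 — violated.
OS is restricted to period 2 through period 3 — holds.
Econ is a prerequisite for OS this term — holds.
Topology is due by period 4 — holds.
Databases is a prerequisite for Statistics this term — holds.
The Algorithms session must be before the Statistics session — holds.

Invalid. Databases is due by period 2.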